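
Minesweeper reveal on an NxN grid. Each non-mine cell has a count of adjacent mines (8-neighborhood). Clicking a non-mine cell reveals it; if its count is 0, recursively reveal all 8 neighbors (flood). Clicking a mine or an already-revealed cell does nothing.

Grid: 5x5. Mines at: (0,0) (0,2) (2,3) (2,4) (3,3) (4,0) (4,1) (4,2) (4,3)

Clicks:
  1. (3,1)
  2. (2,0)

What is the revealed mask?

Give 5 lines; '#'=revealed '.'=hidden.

Answer: .....
###..
###..
###..
.....

Derivation:
Click 1 (3,1) count=3: revealed 1 new [(3,1)] -> total=1
Click 2 (2,0) count=0: revealed 8 new [(1,0) (1,1) (1,2) (2,0) (2,1) (2,2) (3,0) (3,2)] -> total=9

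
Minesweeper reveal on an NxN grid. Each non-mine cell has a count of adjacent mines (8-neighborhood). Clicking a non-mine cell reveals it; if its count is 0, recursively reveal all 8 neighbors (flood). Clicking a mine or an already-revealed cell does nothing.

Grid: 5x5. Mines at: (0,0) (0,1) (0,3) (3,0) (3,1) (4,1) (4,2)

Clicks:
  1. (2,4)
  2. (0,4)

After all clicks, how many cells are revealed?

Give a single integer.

Click 1 (2,4) count=0: revealed 11 new [(1,2) (1,3) (1,4) (2,2) (2,3) (2,4) (3,2) (3,3) (3,4) (4,3) (4,4)] -> total=11
Click 2 (0,4) count=1: revealed 1 new [(0,4)] -> total=12

Answer: 12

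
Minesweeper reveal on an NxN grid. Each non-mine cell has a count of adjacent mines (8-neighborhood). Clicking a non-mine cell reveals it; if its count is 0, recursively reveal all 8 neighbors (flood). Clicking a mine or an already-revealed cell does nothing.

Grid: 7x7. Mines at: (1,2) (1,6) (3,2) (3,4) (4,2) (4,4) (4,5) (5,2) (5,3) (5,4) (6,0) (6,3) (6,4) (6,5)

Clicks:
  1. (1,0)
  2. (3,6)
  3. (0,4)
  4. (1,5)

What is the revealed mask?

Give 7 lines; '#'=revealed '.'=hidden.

Click 1 (1,0) count=0: revealed 12 new [(0,0) (0,1) (1,0) (1,1) (2,0) (2,1) (3,0) (3,1) (4,0) (4,1) (5,0) (5,1)] -> total=12
Click 2 (3,6) count=1: revealed 1 new [(3,6)] -> total=13
Click 3 (0,4) count=0: revealed 9 new [(0,3) (0,4) (0,5) (1,3) (1,4) (1,5) (2,3) (2,4) (2,5)] -> total=22
Click 4 (1,5) count=1: revealed 0 new [(none)] -> total=22

Answer: ##.###.
##.###.
##.###.
##....#
##.....
##.....
.......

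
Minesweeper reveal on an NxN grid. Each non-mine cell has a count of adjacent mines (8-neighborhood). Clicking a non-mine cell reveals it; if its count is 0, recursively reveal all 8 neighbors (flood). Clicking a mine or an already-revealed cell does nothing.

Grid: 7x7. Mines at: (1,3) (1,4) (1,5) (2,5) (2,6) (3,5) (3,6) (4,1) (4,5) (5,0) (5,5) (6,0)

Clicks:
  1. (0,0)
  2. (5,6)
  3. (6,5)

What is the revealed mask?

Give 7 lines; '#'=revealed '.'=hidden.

Answer: ###....
###....
###....
###....
.......
......#
.....#.

Derivation:
Click 1 (0,0) count=0: revealed 12 new [(0,0) (0,1) (0,2) (1,0) (1,1) (1,2) (2,0) (2,1) (2,2) (3,0) (3,1) (3,2)] -> total=12
Click 2 (5,6) count=2: revealed 1 new [(5,6)] -> total=13
Click 3 (6,5) count=1: revealed 1 new [(6,5)] -> total=14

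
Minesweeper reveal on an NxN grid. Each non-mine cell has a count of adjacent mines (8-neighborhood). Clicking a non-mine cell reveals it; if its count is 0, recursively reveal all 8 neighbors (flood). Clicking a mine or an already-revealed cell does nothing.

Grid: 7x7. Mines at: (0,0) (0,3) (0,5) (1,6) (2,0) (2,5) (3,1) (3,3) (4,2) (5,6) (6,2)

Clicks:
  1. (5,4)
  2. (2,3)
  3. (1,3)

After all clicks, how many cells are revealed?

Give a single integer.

Answer: 11

Derivation:
Click 1 (5,4) count=0: revealed 9 new [(4,3) (4,4) (4,5) (5,3) (5,4) (5,5) (6,3) (6,4) (6,5)] -> total=9
Click 2 (2,3) count=1: revealed 1 new [(2,3)] -> total=10
Click 3 (1,3) count=1: revealed 1 new [(1,3)] -> total=11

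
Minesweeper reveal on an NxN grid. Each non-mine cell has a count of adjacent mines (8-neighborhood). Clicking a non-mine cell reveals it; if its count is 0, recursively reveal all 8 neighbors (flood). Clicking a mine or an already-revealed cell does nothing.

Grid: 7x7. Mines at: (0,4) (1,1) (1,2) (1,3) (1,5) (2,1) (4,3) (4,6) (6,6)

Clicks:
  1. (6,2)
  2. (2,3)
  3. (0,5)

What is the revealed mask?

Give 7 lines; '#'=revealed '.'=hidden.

Answer: .....#.
.......
...#...
###....
###....
######.
######.

Derivation:
Click 1 (6,2) count=0: revealed 18 new [(3,0) (3,1) (3,2) (4,0) (4,1) (4,2) (5,0) (5,1) (5,2) (5,3) (5,4) (5,5) (6,0) (6,1) (6,2) (6,3) (6,4) (6,5)] -> total=18
Click 2 (2,3) count=2: revealed 1 new [(2,3)] -> total=19
Click 3 (0,5) count=2: revealed 1 new [(0,5)] -> total=20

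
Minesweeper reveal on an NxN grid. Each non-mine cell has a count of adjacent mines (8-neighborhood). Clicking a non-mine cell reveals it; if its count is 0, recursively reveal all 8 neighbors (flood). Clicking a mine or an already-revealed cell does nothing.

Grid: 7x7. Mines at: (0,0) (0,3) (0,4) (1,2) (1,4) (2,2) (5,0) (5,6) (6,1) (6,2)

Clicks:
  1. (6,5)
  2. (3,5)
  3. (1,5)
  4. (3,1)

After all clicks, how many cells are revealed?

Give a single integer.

Answer: 28

Derivation:
Click 1 (6,5) count=1: revealed 1 new [(6,5)] -> total=1
Click 2 (3,5) count=0: revealed 27 new [(0,5) (0,6) (1,5) (1,6) (2,3) (2,4) (2,5) (2,6) (3,1) (3,2) (3,3) (3,4) (3,5) (3,6) (4,1) (4,2) (4,3) (4,4) (4,5) (4,6) (5,1) (5,2) (5,3) (5,4) (5,5) (6,3) (6,4)] -> total=28
Click 3 (1,5) count=2: revealed 0 new [(none)] -> total=28
Click 4 (3,1) count=1: revealed 0 new [(none)] -> total=28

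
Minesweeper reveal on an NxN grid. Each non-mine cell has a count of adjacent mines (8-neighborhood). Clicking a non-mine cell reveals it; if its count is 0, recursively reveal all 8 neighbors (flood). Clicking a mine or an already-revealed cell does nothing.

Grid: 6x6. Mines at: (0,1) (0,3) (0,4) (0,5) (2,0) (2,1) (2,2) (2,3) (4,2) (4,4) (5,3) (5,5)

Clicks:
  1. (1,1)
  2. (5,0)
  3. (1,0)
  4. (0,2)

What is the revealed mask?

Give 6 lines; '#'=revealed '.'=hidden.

Click 1 (1,1) count=4: revealed 1 new [(1,1)] -> total=1
Click 2 (5,0) count=0: revealed 6 new [(3,0) (3,1) (4,0) (4,1) (5,0) (5,1)] -> total=7
Click 3 (1,0) count=3: revealed 1 new [(1,0)] -> total=8
Click 4 (0,2) count=2: revealed 1 new [(0,2)] -> total=9

Answer: ..#...
##....
......
##....
##....
##....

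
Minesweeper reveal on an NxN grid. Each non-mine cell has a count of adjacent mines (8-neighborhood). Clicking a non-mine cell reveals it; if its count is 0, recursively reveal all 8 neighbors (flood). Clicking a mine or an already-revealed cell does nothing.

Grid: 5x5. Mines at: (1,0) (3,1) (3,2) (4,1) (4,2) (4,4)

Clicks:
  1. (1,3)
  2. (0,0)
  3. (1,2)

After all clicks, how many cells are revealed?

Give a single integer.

Click 1 (1,3) count=0: revealed 14 new [(0,1) (0,2) (0,3) (0,4) (1,1) (1,2) (1,3) (1,4) (2,1) (2,2) (2,3) (2,4) (3,3) (3,4)] -> total=14
Click 2 (0,0) count=1: revealed 1 new [(0,0)] -> total=15
Click 3 (1,2) count=0: revealed 0 new [(none)] -> total=15

Answer: 15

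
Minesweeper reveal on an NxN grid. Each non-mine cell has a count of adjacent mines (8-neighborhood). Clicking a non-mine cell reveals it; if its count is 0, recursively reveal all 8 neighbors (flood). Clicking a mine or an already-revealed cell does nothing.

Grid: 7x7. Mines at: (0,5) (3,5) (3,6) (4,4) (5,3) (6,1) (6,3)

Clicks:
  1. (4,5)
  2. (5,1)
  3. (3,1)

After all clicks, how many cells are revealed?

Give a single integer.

Click 1 (4,5) count=3: revealed 1 new [(4,5)] -> total=1
Click 2 (5,1) count=1: revealed 1 new [(5,1)] -> total=2
Click 3 (3,1) count=0: revealed 26 new [(0,0) (0,1) (0,2) (0,3) (0,4) (1,0) (1,1) (1,2) (1,3) (1,4) (2,0) (2,1) (2,2) (2,3) (2,4) (3,0) (3,1) (3,2) (3,3) (3,4) (4,0) (4,1) (4,2) (4,3) (5,0) (5,2)] -> total=28

Answer: 28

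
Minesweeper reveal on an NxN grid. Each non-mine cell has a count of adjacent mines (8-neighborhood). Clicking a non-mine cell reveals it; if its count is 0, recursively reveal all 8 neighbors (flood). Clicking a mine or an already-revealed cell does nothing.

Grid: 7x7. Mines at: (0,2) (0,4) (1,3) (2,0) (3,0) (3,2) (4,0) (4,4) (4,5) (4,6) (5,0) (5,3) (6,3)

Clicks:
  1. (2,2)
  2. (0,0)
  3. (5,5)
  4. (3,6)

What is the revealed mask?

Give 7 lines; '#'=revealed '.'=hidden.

Click 1 (2,2) count=2: revealed 1 new [(2,2)] -> total=1
Click 2 (0,0) count=0: revealed 4 new [(0,0) (0,1) (1,0) (1,1)] -> total=5
Click 3 (5,5) count=3: revealed 1 new [(5,5)] -> total=6
Click 4 (3,6) count=2: revealed 1 new [(3,6)] -> total=7

Answer: ##.....
##.....
..#....
......#
.......
.....#.
.......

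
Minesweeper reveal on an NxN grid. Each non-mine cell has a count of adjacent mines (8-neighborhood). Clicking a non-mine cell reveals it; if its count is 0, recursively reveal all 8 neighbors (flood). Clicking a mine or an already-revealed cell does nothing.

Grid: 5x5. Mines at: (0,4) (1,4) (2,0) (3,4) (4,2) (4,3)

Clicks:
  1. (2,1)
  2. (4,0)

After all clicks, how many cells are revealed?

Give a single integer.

Click 1 (2,1) count=1: revealed 1 new [(2,1)] -> total=1
Click 2 (4,0) count=0: revealed 4 new [(3,0) (3,1) (4,0) (4,1)] -> total=5

Answer: 5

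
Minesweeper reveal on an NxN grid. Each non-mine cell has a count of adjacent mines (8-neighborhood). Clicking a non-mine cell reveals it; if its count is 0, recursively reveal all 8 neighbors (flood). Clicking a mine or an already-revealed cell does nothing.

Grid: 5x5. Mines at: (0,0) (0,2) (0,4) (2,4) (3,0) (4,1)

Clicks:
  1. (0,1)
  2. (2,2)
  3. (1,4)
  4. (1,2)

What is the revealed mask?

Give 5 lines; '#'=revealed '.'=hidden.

Click 1 (0,1) count=2: revealed 1 new [(0,1)] -> total=1
Click 2 (2,2) count=0: revealed 9 new [(1,1) (1,2) (1,3) (2,1) (2,2) (2,3) (3,1) (3,2) (3,3)] -> total=10
Click 3 (1,4) count=2: revealed 1 new [(1,4)] -> total=11
Click 4 (1,2) count=1: revealed 0 new [(none)] -> total=11

Answer: .#...
.####
.###.
.###.
.....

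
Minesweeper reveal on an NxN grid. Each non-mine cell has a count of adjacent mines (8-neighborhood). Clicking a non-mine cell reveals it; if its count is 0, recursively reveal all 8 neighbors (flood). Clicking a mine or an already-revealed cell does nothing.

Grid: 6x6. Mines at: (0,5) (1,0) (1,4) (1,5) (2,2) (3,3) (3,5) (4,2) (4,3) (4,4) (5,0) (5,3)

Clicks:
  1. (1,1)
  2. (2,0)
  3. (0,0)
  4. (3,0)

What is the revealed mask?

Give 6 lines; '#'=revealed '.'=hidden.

Answer: #.....
.#....
##....
##....
##....
......

Derivation:
Click 1 (1,1) count=2: revealed 1 new [(1,1)] -> total=1
Click 2 (2,0) count=1: revealed 1 new [(2,0)] -> total=2
Click 3 (0,0) count=1: revealed 1 new [(0,0)] -> total=3
Click 4 (3,0) count=0: revealed 5 new [(2,1) (3,0) (3,1) (4,0) (4,1)] -> total=8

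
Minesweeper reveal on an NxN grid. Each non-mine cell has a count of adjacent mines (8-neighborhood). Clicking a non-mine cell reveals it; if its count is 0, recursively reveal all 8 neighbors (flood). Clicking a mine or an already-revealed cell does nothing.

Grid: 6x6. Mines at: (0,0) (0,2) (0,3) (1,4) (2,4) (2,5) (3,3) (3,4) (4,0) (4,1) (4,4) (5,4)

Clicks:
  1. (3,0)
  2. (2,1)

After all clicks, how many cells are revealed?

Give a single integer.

Answer: 9

Derivation:
Click 1 (3,0) count=2: revealed 1 new [(3,0)] -> total=1
Click 2 (2,1) count=0: revealed 8 new [(1,0) (1,1) (1,2) (2,0) (2,1) (2,2) (3,1) (3,2)] -> total=9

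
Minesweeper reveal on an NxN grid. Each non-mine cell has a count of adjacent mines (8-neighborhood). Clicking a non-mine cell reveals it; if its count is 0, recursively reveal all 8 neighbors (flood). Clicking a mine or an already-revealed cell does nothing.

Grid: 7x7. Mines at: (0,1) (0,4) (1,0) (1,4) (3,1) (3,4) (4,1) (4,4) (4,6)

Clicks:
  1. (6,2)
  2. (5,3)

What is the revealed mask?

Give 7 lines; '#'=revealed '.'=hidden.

Answer: .......
.......
.......
.......
.......
#######
#######

Derivation:
Click 1 (6,2) count=0: revealed 14 new [(5,0) (5,1) (5,2) (5,3) (5,4) (5,5) (5,6) (6,0) (6,1) (6,2) (6,3) (6,4) (6,5) (6,6)] -> total=14
Click 2 (5,3) count=1: revealed 0 new [(none)] -> total=14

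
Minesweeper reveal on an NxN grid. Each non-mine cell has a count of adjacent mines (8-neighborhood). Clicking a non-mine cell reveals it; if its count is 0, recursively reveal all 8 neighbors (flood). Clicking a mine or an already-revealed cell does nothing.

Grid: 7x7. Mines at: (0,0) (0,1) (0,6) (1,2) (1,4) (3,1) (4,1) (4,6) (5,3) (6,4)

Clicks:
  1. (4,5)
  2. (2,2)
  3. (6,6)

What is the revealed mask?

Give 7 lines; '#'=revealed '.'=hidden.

Click 1 (4,5) count=1: revealed 1 new [(4,5)] -> total=1
Click 2 (2,2) count=2: revealed 1 new [(2,2)] -> total=2
Click 3 (6,6) count=0: revealed 4 new [(5,5) (5,6) (6,5) (6,6)] -> total=6

Answer: .......
.......
..#....
.......
.....#.
.....##
.....##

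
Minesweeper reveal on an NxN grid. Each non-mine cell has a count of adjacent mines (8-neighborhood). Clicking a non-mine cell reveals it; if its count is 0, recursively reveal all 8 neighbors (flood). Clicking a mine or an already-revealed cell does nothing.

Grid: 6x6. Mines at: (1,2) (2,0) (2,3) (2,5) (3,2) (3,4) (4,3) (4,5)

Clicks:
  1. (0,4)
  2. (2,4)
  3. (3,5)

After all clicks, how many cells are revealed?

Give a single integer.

Click 1 (0,4) count=0: revealed 6 new [(0,3) (0,4) (0,5) (1,3) (1,4) (1,5)] -> total=6
Click 2 (2,4) count=3: revealed 1 new [(2,4)] -> total=7
Click 3 (3,5) count=3: revealed 1 new [(3,5)] -> total=8

Answer: 8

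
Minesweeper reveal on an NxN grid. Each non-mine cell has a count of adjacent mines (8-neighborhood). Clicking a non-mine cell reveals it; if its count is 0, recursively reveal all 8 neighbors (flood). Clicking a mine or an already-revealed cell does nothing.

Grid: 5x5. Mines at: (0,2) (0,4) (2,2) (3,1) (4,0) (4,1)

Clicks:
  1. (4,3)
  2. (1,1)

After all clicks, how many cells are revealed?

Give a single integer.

Answer: 11

Derivation:
Click 1 (4,3) count=0: revealed 10 new [(1,3) (1,4) (2,3) (2,4) (3,2) (3,3) (3,4) (4,2) (4,3) (4,4)] -> total=10
Click 2 (1,1) count=2: revealed 1 new [(1,1)] -> total=11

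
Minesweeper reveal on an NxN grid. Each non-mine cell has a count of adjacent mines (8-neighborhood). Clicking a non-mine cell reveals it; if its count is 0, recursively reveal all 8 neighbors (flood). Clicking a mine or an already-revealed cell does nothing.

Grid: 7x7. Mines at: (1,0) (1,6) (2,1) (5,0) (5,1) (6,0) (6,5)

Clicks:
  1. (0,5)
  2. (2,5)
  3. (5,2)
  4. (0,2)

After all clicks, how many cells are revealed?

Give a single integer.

Answer: 33

Derivation:
Click 1 (0,5) count=1: revealed 1 new [(0,5)] -> total=1
Click 2 (2,5) count=1: revealed 1 new [(2,5)] -> total=2
Click 3 (5,2) count=1: revealed 1 new [(5,2)] -> total=3
Click 4 (0,2) count=0: revealed 30 new [(0,1) (0,2) (0,3) (0,4) (1,1) (1,2) (1,3) (1,4) (1,5) (2,2) (2,3) (2,4) (2,6) (3,2) (3,3) (3,4) (3,5) (3,6) (4,2) (4,3) (4,4) (4,5) (4,6) (5,3) (5,4) (5,5) (5,6) (6,2) (6,3) (6,4)] -> total=33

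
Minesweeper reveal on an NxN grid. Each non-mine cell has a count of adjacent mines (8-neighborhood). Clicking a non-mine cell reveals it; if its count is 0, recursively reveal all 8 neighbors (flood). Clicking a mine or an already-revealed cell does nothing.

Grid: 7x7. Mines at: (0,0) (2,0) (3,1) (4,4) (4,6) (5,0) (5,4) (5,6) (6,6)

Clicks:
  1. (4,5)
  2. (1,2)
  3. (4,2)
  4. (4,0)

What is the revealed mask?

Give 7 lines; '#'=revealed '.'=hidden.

Click 1 (4,5) count=4: revealed 1 new [(4,5)] -> total=1
Click 2 (1,2) count=0: revealed 23 new [(0,1) (0,2) (0,3) (0,4) (0,5) (0,6) (1,1) (1,2) (1,3) (1,4) (1,5) (1,6) (2,1) (2,2) (2,3) (2,4) (2,5) (2,6) (3,2) (3,3) (3,4) (3,5) (3,6)] -> total=24
Click 3 (4,2) count=1: revealed 1 new [(4,2)] -> total=25
Click 4 (4,0) count=2: revealed 1 new [(4,0)] -> total=26

Answer: .######
.######
.######
..#####
#.#..#.
.......
.......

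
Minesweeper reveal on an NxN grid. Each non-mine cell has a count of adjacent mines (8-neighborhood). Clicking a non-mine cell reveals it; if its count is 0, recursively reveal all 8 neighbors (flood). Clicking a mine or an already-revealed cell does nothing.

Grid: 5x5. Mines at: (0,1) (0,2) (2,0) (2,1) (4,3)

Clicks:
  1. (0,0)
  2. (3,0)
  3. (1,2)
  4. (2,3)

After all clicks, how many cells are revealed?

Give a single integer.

Click 1 (0,0) count=1: revealed 1 new [(0,0)] -> total=1
Click 2 (3,0) count=2: revealed 1 new [(3,0)] -> total=2
Click 3 (1,2) count=3: revealed 1 new [(1,2)] -> total=3
Click 4 (2,3) count=0: revealed 10 new [(0,3) (0,4) (1,3) (1,4) (2,2) (2,3) (2,4) (3,2) (3,3) (3,4)] -> total=13

Answer: 13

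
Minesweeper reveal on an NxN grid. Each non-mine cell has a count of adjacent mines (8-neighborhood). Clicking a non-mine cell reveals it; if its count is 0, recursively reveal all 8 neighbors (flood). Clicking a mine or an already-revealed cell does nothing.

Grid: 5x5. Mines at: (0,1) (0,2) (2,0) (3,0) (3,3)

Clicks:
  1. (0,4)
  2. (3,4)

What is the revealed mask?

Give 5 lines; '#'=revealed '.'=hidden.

Click 1 (0,4) count=0: revealed 6 new [(0,3) (0,4) (1,3) (1,4) (2,3) (2,4)] -> total=6
Click 2 (3,4) count=1: revealed 1 new [(3,4)] -> total=7

Answer: ...##
...##
...##
....#
.....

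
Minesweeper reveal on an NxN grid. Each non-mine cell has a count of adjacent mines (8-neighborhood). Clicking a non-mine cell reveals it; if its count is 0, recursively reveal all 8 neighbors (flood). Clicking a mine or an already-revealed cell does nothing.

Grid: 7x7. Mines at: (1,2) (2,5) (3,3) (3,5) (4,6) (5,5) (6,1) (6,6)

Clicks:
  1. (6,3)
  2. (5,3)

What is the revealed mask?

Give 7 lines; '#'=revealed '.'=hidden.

Answer: .......
.......
.......
.......
..###..
..###..
..###..

Derivation:
Click 1 (6,3) count=0: revealed 9 new [(4,2) (4,3) (4,4) (5,2) (5,3) (5,4) (6,2) (6,3) (6,4)] -> total=9
Click 2 (5,3) count=0: revealed 0 new [(none)] -> total=9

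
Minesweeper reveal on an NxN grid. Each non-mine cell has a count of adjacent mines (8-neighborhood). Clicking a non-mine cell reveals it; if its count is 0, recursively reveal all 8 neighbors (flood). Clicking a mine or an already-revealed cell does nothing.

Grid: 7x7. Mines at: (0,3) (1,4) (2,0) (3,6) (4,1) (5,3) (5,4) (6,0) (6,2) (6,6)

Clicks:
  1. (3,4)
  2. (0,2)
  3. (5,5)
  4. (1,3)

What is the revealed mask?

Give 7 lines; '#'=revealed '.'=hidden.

Click 1 (3,4) count=0: revealed 17 new [(1,1) (1,2) (1,3) (2,1) (2,2) (2,3) (2,4) (2,5) (3,1) (3,2) (3,3) (3,4) (3,5) (4,2) (4,3) (4,4) (4,5)] -> total=17
Click 2 (0,2) count=1: revealed 1 new [(0,2)] -> total=18
Click 3 (5,5) count=2: revealed 1 new [(5,5)] -> total=19
Click 4 (1,3) count=2: revealed 0 new [(none)] -> total=19

Answer: ..#....
.###...
.#####.
.#####.
..####.
.....#.
.......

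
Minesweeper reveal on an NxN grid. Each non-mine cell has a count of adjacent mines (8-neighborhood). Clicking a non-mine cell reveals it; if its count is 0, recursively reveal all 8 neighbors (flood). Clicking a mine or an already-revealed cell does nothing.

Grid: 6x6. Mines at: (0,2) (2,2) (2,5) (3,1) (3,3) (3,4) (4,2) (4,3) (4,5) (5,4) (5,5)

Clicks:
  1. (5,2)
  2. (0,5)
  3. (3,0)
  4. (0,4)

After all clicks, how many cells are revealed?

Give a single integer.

Answer: 8

Derivation:
Click 1 (5,2) count=2: revealed 1 new [(5,2)] -> total=1
Click 2 (0,5) count=0: revealed 6 new [(0,3) (0,4) (0,5) (1,3) (1,4) (1,5)] -> total=7
Click 3 (3,0) count=1: revealed 1 new [(3,0)] -> total=8
Click 4 (0,4) count=0: revealed 0 new [(none)] -> total=8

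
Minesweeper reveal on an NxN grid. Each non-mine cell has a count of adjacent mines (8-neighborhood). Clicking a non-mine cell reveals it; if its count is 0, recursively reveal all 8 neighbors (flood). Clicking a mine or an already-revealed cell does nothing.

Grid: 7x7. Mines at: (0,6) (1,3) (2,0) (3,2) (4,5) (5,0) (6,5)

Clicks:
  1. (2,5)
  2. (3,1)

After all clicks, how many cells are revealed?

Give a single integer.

Answer: 10

Derivation:
Click 1 (2,5) count=0: revealed 9 new [(1,4) (1,5) (1,6) (2,4) (2,5) (2,6) (3,4) (3,5) (3,6)] -> total=9
Click 2 (3,1) count=2: revealed 1 new [(3,1)] -> total=10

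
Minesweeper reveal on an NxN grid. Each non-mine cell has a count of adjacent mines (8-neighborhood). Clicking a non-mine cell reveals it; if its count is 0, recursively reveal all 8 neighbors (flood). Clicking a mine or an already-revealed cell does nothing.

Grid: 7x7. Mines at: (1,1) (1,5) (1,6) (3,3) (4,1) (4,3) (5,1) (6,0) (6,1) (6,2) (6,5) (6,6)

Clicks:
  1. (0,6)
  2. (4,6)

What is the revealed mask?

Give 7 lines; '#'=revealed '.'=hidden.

Click 1 (0,6) count=2: revealed 1 new [(0,6)] -> total=1
Click 2 (4,6) count=0: revealed 12 new [(2,4) (2,5) (2,6) (3,4) (3,5) (3,6) (4,4) (4,5) (4,6) (5,4) (5,5) (5,6)] -> total=13

Answer: ......#
.......
....###
....###
....###
....###
.......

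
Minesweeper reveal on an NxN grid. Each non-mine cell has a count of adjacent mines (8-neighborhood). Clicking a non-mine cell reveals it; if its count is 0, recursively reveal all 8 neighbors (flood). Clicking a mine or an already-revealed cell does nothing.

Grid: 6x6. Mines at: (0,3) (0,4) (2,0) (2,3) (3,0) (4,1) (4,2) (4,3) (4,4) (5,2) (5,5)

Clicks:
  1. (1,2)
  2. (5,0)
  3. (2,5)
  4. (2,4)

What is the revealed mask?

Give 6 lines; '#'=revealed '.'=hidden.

Answer: ......
..#.##
....##
....##
......
#.....

Derivation:
Click 1 (1,2) count=2: revealed 1 new [(1,2)] -> total=1
Click 2 (5,0) count=1: revealed 1 new [(5,0)] -> total=2
Click 3 (2,5) count=0: revealed 6 new [(1,4) (1,5) (2,4) (2,5) (3,4) (3,5)] -> total=8
Click 4 (2,4) count=1: revealed 0 new [(none)] -> total=8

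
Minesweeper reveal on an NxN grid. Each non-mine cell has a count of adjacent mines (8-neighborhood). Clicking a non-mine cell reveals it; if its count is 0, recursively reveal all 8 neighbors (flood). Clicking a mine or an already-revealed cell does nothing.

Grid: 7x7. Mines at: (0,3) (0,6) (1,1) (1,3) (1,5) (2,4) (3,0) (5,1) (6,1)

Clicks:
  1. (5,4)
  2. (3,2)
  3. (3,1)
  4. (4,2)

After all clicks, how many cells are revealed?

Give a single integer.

Answer: 27

Derivation:
Click 1 (5,4) count=0: revealed 27 new [(2,1) (2,2) (2,3) (2,5) (2,6) (3,1) (3,2) (3,3) (3,4) (3,5) (3,6) (4,1) (4,2) (4,3) (4,4) (4,5) (4,6) (5,2) (5,3) (5,4) (5,5) (5,6) (6,2) (6,3) (6,4) (6,5) (6,6)] -> total=27
Click 2 (3,2) count=0: revealed 0 new [(none)] -> total=27
Click 3 (3,1) count=1: revealed 0 new [(none)] -> total=27
Click 4 (4,2) count=1: revealed 0 new [(none)] -> total=27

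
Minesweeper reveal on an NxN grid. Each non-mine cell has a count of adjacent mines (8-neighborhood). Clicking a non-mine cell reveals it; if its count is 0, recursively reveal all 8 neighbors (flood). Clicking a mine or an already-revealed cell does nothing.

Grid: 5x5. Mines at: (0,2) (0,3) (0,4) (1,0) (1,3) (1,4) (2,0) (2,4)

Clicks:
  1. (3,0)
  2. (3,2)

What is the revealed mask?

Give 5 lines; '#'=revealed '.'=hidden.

Answer: .....
.....
.###.
#####
#####

Derivation:
Click 1 (3,0) count=1: revealed 1 new [(3,0)] -> total=1
Click 2 (3,2) count=0: revealed 12 new [(2,1) (2,2) (2,3) (3,1) (3,2) (3,3) (3,4) (4,0) (4,1) (4,2) (4,3) (4,4)] -> total=13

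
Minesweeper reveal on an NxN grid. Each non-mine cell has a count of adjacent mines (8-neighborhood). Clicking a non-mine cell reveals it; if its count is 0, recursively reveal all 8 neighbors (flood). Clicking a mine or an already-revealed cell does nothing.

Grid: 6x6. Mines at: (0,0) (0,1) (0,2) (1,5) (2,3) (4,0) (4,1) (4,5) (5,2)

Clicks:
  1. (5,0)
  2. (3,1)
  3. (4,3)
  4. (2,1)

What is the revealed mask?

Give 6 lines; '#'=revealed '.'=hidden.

Answer: ......
###...
###...
###...
...#..
#.....

Derivation:
Click 1 (5,0) count=2: revealed 1 new [(5,0)] -> total=1
Click 2 (3,1) count=2: revealed 1 new [(3,1)] -> total=2
Click 3 (4,3) count=1: revealed 1 new [(4,3)] -> total=3
Click 4 (2,1) count=0: revealed 8 new [(1,0) (1,1) (1,2) (2,0) (2,1) (2,2) (3,0) (3,2)] -> total=11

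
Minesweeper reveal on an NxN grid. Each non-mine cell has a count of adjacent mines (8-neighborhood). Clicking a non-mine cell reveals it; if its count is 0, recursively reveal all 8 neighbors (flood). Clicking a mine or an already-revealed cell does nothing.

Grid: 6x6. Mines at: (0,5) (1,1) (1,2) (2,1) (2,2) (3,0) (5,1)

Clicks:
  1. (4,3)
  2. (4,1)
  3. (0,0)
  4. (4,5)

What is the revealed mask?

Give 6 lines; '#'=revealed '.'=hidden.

Answer: #.....
...###
...###
..####
.#####
..####

Derivation:
Click 1 (4,3) count=0: revealed 18 new [(1,3) (1,4) (1,5) (2,3) (2,4) (2,5) (3,2) (3,3) (3,4) (3,5) (4,2) (4,3) (4,4) (4,5) (5,2) (5,3) (5,4) (5,5)] -> total=18
Click 2 (4,1) count=2: revealed 1 new [(4,1)] -> total=19
Click 3 (0,0) count=1: revealed 1 new [(0,0)] -> total=20
Click 4 (4,5) count=0: revealed 0 new [(none)] -> total=20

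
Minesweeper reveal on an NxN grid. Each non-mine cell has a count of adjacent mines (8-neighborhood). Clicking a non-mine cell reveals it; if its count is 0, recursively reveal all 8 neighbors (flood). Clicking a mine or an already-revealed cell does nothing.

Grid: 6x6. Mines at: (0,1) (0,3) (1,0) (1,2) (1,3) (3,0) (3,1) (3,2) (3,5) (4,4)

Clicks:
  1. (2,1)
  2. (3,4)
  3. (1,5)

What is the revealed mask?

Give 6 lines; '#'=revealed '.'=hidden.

Answer: ....##
....##
.#..##
....#.
......
......

Derivation:
Click 1 (2,1) count=5: revealed 1 new [(2,1)] -> total=1
Click 2 (3,4) count=2: revealed 1 new [(3,4)] -> total=2
Click 3 (1,5) count=0: revealed 6 new [(0,4) (0,5) (1,4) (1,5) (2,4) (2,5)] -> total=8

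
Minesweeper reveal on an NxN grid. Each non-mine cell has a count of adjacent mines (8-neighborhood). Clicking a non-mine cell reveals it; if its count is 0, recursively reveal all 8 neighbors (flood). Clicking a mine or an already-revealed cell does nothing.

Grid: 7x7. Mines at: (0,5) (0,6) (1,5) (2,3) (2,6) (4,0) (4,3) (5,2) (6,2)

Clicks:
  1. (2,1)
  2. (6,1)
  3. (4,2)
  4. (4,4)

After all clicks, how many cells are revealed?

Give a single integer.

Answer: 19

Derivation:
Click 1 (2,1) count=0: revealed 16 new [(0,0) (0,1) (0,2) (0,3) (0,4) (1,0) (1,1) (1,2) (1,3) (1,4) (2,0) (2,1) (2,2) (3,0) (3,1) (3,2)] -> total=16
Click 2 (6,1) count=2: revealed 1 new [(6,1)] -> total=17
Click 3 (4,2) count=2: revealed 1 new [(4,2)] -> total=18
Click 4 (4,4) count=1: revealed 1 new [(4,4)] -> total=19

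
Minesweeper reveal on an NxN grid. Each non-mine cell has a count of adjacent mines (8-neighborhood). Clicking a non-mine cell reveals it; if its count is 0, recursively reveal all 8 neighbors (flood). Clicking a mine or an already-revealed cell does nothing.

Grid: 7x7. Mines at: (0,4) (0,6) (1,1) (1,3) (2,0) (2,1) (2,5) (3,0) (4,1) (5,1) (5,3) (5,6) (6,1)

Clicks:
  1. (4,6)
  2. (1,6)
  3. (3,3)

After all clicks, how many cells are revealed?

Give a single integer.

Answer: 11

Derivation:
Click 1 (4,6) count=1: revealed 1 new [(4,6)] -> total=1
Click 2 (1,6) count=2: revealed 1 new [(1,6)] -> total=2
Click 3 (3,3) count=0: revealed 9 new [(2,2) (2,3) (2,4) (3,2) (3,3) (3,4) (4,2) (4,3) (4,4)] -> total=11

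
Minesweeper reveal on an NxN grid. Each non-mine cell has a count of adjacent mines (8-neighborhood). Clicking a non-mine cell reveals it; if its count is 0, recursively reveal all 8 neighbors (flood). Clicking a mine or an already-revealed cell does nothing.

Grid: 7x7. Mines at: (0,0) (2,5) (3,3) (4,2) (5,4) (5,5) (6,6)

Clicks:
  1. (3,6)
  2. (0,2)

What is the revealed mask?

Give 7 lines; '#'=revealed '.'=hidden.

Answer: .######
#######
#####..
###...#
##.....
####...
####...

Derivation:
Click 1 (3,6) count=1: revealed 1 new [(3,6)] -> total=1
Click 2 (0,2) count=0: revealed 31 new [(0,1) (0,2) (0,3) (0,4) (0,5) (0,6) (1,0) (1,1) (1,2) (1,3) (1,4) (1,5) (1,6) (2,0) (2,1) (2,2) (2,3) (2,4) (3,0) (3,1) (3,2) (4,0) (4,1) (5,0) (5,1) (5,2) (5,3) (6,0) (6,1) (6,2) (6,3)] -> total=32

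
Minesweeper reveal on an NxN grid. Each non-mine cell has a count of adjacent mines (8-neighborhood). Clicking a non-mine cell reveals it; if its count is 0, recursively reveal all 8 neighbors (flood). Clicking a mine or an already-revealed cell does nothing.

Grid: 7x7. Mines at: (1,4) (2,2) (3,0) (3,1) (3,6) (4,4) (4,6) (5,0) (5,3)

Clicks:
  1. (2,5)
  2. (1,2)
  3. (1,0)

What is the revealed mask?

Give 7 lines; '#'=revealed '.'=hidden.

Answer: ####...
####...
##...#.
.......
.......
.......
.......

Derivation:
Click 1 (2,5) count=2: revealed 1 new [(2,5)] -> total=1
Click 2 (1,2) count=1: revealed 1 new [(1,2)] -> total=2
Click 3 (1,0) count=0: revealed 9 new [(0,0) (0,1) (0,2) (0,3) (1,0) (1,1) (1,3) (2,0) (2,1)] -> total=11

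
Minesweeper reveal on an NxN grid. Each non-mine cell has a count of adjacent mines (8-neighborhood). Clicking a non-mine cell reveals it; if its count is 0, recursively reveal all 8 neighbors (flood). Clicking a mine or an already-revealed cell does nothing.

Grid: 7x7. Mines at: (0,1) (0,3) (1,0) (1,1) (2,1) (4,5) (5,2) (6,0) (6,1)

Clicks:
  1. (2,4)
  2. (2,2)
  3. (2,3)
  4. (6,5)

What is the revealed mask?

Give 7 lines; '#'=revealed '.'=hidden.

Answer: ....###
..#####
..#####
..#####
..###..
...####
...####

Derivation:
Click 1 (2,4) count=0: revealed 21 new [(0,4) (0,5) (0,6) (1,2) (1,3) (1,4) (1,5) (1,6) (2,2) (2,3) (2,4) (2,5) (2,6) (3,2) (3,3) (3,4) (3,5) (3,6) (4,2) (4,3) (4,4)] -> total=21
Click 2 (2,2) count=2: revealed 0 new [(none)] -> total=21
Click 3 (2,3) count=0: revealed 0 new [(none)] -> total=21
Click 4 (6,5) count=0: revealed 8 new [(5,3) (5,4) (5,5) (5,6) (6,3) (6,4) (6,5) (6,6)] -> total=29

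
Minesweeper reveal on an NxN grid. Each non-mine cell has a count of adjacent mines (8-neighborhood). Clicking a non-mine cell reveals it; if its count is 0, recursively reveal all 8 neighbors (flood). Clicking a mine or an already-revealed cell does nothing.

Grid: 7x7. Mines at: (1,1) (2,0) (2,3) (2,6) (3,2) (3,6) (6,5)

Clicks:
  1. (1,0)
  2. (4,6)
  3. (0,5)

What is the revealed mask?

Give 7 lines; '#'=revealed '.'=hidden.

Answer: ..#####
#.#####
.......
.......
......#
.......
.......

Derivation:
Click 1 (1,0) count=2: revealed 1 new [(1,0)] -> total=1
Click 2 (4,6) count=1: revealed 1 new [(4,6)] -> total=2
Click 3 (0,5) count=0: revealed 10 new [(0,2) (0,3) (0,4) (0,5) (0,6) (1,2) (1,3) (1,4) (1,5) (1,6)] -> total=12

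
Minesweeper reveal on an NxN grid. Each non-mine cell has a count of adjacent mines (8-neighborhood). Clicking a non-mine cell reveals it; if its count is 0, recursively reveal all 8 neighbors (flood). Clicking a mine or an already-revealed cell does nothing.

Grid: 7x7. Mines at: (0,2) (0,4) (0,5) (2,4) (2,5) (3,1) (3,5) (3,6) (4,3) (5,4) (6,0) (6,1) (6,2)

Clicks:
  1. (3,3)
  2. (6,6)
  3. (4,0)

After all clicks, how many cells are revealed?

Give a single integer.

Answer: 8

Derivation:
Click 1 (3,3) count=2: revealed 1 new [(3,3)] -> total=1
Click 2 (6,6) count=0: revealed 6 new [(4,5) (4,6) (5,5) (5,6) (6,5) (6,6)] -> total=7
Click 3 (4,0) count=1: revealed 1 new [(4,0)] -> total=8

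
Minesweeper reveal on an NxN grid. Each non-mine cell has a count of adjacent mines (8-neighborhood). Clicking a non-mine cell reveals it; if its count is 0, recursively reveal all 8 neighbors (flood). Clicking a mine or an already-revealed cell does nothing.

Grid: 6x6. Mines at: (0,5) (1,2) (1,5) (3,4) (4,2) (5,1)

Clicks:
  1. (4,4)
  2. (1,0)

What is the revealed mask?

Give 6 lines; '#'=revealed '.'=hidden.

Click 1 (4,4) count=1: revealed 1 new [(4,4)] -> total=1
Click 2 (1,0) count=0: revealed 10 new [(0,0) (0,1) (1,0) (1,1) (2,0) (2,1) (3,0) (3,1) (4,0) (4,1)] -> total=11

Answer: ##....
##....
##....
##....
##..#.
......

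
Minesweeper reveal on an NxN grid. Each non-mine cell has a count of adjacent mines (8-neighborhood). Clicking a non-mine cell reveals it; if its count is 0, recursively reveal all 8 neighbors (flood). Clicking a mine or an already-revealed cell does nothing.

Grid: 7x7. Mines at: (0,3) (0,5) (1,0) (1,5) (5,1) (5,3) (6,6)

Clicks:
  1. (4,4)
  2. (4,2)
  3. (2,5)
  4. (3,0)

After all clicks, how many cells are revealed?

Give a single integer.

Answer: 28

Derivation:
Click 1 (4,4) count=1: revealed 1 new [(4,4)] -> total=1
Click 2 (4,2) count=2: revealed 1 new [(4,2)] -> total=2
Click 3 (2,5) count=1: revealed 1 new [(2,5)] -> total=3
Click 4 (3,0) count=0: revealed 25 new [(1,1) (1,2) (1,3) (1,4) (2,0) (2,1) (2,2) (2,3) (2,4) (2,6) (3,0) (3,1) (3,2) (3,3) (3,4) (3,5) (3,6) (4,0) (4,1) (4,3) (4,5) (4,6) (5,4) (5,5) (5,6)] -> total=28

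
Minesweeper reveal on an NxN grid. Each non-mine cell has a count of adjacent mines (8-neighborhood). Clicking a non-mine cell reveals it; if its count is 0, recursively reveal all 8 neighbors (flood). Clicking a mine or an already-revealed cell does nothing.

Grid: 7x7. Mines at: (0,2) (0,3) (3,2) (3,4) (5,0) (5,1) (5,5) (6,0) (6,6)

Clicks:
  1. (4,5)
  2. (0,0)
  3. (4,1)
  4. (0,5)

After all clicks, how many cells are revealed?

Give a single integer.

Answer: 23

Derivation:
Click 1 (4,5) count=2: revealed 1 new [(4,5)] -> total=1
Click 2 (0,0) count=0: revealed 10 new [(0,0) (0,1) (1,0) (1,1) (2,0) (2,1) (3,0) (3,1) (4,0) (4,1)] -> total=11
Click 3 (4,1) count=3: revealed 0 new [(none)] -> total=11
Click 4 (0,5) count=0: revealed 12 new [(0,4) (0,5) (0,6) (1,4) (1,5) (1,6) (2,4) (2,5) (2,6) (3,5) (3,6) (4,6)] -> total=23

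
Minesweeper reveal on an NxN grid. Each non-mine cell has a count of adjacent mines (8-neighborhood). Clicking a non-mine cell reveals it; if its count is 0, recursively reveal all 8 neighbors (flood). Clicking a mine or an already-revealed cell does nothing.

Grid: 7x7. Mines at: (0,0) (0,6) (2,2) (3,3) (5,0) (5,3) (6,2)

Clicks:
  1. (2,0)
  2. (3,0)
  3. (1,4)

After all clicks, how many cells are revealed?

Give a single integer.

Click 1 (2,0) count=0: revealed 8 new [(1,0) (1,1) (2,0) (2,1) (3,0) (3,1) (4,0) (4,1)] -> total=8
Click 2 (3,0) count=0: revealed 0 new [(none)] -> total=8
Click 3 (1,4) count=0: revealed 26 new [(0,1) (0,2) (0,3) (0,4) (0,5) (1,2) (1,3) (1,4) (1,5) (1,6) (2,3) (2,4) (2,5) (2,6) (3,4) (3,5) (3,6) (4,4) (4,5) (4,6) (5,4) (5,5) (5,6) (6,4) (6,5) (6,6)] -> total=34

Answer: 34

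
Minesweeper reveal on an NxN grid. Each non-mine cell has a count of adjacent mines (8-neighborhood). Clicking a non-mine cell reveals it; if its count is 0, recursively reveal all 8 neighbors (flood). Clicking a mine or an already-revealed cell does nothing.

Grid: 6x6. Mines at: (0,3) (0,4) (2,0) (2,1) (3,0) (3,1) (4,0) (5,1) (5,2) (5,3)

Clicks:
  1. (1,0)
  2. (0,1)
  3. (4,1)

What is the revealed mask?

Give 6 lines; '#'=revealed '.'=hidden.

Answer: ###...
###...
......
......
.#....
......

Derivation:
Click 1 (1,0) count=2: revealed 1 new [(1,0)] -> total=1
Click 2 (0,1) count=0: revealed 5 new [(0,0) (0,1) (0,2) (1,1) (1,2)] -> total=6
Click 3 (4,1) count=5: revealed 1 new [(4,1)] -> total=7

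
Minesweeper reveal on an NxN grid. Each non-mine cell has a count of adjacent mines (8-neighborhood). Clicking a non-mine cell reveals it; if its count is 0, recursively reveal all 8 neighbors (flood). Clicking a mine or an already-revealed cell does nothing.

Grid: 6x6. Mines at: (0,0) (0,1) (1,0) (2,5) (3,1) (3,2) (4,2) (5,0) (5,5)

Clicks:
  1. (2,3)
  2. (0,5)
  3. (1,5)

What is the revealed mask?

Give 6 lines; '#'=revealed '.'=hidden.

Click 1 (2,3) count=1: revealed 1 new [(2,3)] -> total=1
Click 2 (0,5) count=0: revealed 10 new [(0,2) (0,3) (0,4) (0,5) (1,2) (1,3) (1,4) (1,5) (2,2) (2,4)] -> total=11
Click 3 (1,5) count=1: revealed 0 new [(none)] -> total=11

Answer: ..####
..####
..###.
......
......
......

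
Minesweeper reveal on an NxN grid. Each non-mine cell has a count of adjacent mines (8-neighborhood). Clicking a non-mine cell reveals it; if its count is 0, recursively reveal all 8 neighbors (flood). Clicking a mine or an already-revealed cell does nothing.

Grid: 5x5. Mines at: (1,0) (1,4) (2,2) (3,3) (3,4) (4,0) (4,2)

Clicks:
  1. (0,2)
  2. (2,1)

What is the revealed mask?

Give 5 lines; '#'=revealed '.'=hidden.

Click 1 (0,2) count=0: revealed 6 new [(0,1) (0,2) (0,3) (1,1) (1,2) (1,3)] -> total=6
Click 2 (2,1) count=2: revealed 1 new [(2,1)] -> total=7

Answer: .###.
.###.
.#...
.....
.....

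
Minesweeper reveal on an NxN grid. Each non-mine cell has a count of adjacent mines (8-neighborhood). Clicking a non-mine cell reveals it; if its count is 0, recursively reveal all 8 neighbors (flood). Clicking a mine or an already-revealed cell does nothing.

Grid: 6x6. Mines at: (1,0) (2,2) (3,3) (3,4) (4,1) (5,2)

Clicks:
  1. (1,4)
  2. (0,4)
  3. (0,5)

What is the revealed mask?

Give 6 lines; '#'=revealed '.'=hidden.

Answer: .#####
.#####
...###
......
......
......

Derivation:
Click 1 (1,4) count=0: revealed 13 new [(0,1) (0,2) (0,3) (0,4) (0,5) (1,1) (1,2) (1,3) (1,4) (1,5) (2,3) (2,4) (2,5)] -> total=13
Click 2 (0,4) count=0: revealed 0 new [(none)] -> total=13
Click 3 (0,5) count=0: revealed 0 new [(none)] -> total=13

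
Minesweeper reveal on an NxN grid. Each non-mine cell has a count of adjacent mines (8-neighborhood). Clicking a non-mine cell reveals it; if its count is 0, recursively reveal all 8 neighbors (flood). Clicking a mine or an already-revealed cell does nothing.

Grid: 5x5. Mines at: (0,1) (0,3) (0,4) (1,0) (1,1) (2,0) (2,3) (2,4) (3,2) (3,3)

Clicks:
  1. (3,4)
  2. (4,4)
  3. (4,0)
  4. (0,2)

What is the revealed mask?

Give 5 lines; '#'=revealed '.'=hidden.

Click 1 (3,4) count=3: revealed 1 new [(3,4)] -> total=1
Click 2 (4,4) count=1: revealed 1 new [(4,4)] -> total=2
Click 3 (4,0) count=0: revealed 4 new [(3,0) (3,1) (4,0) (4,1)] -> total=6
Click 4 (0,2) count=3: revealed 1 new [(0,2)] -> total=7

Answer: ..#..
.....
.....
##..#
##..#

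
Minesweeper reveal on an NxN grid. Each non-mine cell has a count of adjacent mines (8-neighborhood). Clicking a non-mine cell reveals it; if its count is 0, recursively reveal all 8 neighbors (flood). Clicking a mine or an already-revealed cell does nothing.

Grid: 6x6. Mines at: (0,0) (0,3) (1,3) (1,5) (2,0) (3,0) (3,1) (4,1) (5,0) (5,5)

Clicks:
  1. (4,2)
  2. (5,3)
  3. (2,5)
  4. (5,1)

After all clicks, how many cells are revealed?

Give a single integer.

Answer: 16

Derivation:
Click 1 (4,2) count=2: revealed 1 new [(4,2)] -> total=1
Click 2 (5,3) count=0: revealed 14 new [(2,2) (2,3) (2,4) (2,5) (3,2) (3,3) (3,4) (3,5) (4,3) (4,4) (4,5) (5,2) (5,3) (5,4)] -> total=15
Click 3 (2,5) count=1: revealed 0 new [(none)] -> total=15
Click 4 (5,1) count=2: revealed 1 new [(5,1)] -> total=16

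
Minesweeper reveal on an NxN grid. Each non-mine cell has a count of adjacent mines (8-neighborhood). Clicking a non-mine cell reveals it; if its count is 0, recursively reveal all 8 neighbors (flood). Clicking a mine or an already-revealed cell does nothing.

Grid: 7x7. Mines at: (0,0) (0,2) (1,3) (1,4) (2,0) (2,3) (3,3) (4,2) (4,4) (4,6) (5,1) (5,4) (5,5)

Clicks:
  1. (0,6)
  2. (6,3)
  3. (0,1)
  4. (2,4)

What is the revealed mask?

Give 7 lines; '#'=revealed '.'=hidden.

Answer: .#...##
.....##
....###
.....##
.......
.......
...#...

Derivation:
Click 1 (0,6) count=0: revealed 8 new [(0,5) (0,6) (1,5) (1,6) (2,5) (2,6) (3,5) (3,6)] -> total=8
Click 2 (6,3) count=1: revealed 1 new [(6,3)] -> total=9
Click 3 (0,1) count=2: revealed 1 new [(0,1)] -> total=10
Click 4 (2,4) count=4: revealed 1 new [(2,4)] -> total=11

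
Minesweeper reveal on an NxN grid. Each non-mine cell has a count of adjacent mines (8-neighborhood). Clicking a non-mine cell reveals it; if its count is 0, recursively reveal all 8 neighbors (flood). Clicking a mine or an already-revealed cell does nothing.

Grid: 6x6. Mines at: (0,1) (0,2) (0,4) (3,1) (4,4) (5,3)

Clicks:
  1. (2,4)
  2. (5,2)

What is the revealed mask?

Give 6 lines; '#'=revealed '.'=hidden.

Click 1 (2,4) count=0: revealed 12 new [(1,2) (1,3) (1,4) (1,5) (2,2) (2,3) (2,4) (2,5) (3,2) (3,3) (3,4) (3,5)] -> total=12
Click 2 (5,2) count=1: revealed 1 new [(5,2)] -> total=13

Answer: ......
..####
..####
..####
......
..#...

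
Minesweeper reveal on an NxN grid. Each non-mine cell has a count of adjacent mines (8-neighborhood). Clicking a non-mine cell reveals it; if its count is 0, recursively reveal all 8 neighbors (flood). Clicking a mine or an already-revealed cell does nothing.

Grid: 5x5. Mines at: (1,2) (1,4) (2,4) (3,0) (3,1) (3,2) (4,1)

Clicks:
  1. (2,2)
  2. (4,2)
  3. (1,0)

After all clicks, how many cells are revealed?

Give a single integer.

Click 1 (2,2) count=3: revealed 1 new [(2,2)] -> total=1
Click 2 (4,2) count=3: revealed 1 new [(4,2)] -> total=2
Click 3 (1,0) count=0: revealed 6 new [(0,0) (0,1) (1,0) (1,1) (2,0) (2,1)] -> total=8

Answer: 8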